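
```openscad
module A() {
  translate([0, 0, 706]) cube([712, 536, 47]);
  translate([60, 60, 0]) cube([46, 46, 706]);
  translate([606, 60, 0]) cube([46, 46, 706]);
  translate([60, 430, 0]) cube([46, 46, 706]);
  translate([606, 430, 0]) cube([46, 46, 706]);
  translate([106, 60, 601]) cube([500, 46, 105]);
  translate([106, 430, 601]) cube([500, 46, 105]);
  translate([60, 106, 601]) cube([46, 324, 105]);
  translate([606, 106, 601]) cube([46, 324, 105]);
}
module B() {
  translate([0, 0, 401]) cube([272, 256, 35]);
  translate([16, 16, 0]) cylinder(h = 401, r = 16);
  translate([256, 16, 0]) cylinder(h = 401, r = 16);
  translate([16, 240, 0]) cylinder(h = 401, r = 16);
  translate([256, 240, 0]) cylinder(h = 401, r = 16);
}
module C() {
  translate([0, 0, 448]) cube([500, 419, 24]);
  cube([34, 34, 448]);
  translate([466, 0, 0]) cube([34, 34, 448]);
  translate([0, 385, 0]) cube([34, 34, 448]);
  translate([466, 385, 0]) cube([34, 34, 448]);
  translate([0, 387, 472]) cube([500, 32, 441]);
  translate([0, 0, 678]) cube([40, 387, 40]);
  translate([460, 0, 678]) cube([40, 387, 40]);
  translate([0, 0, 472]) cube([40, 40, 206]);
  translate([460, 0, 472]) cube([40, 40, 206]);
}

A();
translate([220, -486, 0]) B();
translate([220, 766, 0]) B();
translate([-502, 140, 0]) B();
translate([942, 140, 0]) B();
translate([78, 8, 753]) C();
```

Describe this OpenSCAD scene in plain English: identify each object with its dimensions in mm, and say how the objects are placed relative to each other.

A is a rectangular dining table. The top is 712×536×47 mm with its upper surface at z = 753 mm. It stands on four 46×46 mm square legs, each inset 60 mm from the nearest pair of top edges, running from the floor to the underside of the top. Four apron rails, 46 mm thick and 105 mm tall, run between adjacent legs with their top edges flush with the underside of the top and their outer faces flush with the legs' outer faces.

B is a four-legged stool. The seat is 272×256 mm, 35 mm thick, top at z = 436 mm. It stands on four round legs, each 32 mm in diameter, from z = 0 to the seat underside, each leg's axis is inset half a diameter from the nearest pair of seat edges (so the leg's bounding box is flush with the corner).

C is a chair: 500×419 mm seat, 24 mm thick, top at z = 472 mm, on four 34 mm square corner legs flush with the seat edges. A 32 mm thick backrest slab spans the full seat width, extending 441 mm above the seat top, its back face flush with the seat's +y edge. Two armrests of 40×40 mm section run along each side from the seat's front edge to the front of the backrest, top faces 246 mm above the seat top and outer faces flush with the seat's x-edges; a 40×40 mm post under the front of each armrest stands on the seat at the front corner.

Four stools sit around the table at the −y, +y, −x, +x sides. The chair is on top of the table.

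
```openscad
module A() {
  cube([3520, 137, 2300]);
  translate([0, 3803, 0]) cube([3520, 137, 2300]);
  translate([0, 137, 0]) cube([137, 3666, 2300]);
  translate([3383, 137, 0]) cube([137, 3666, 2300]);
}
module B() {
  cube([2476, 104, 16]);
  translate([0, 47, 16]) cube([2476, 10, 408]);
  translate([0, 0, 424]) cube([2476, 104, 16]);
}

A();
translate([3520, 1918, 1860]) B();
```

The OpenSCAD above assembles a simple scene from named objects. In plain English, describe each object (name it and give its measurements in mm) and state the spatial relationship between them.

A is a box-shaped house frame (walls only): outside footprint 3520×3940 mm, wall height 2300 mm, wall thickness 137 mm. The two y-facing walls run the full x-width; the two x-facing walls fit between the inner faces of the y-facing walls.

B is an I-beam lying along x, 2476 mm long. Overall section height 440 mm. Two flanges 104 mm wide (y) and 16 mm thick, one on the floor and one at the top; a web 10 mm thick runs between them, centred on the flange width.

The I-beam is beside the house frame with their tops flush at z = 2300.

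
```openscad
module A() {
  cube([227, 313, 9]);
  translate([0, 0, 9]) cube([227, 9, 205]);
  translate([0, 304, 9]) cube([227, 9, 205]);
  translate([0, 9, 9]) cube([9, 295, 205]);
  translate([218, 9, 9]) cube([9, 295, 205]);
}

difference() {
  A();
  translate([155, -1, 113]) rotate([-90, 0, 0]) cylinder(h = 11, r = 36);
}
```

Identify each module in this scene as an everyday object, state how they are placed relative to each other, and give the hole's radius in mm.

The subtracted cylinder has r = 36 mm.

A is an open box. The open box has a circular hole through its front wall. The hole's radius is 36 mm.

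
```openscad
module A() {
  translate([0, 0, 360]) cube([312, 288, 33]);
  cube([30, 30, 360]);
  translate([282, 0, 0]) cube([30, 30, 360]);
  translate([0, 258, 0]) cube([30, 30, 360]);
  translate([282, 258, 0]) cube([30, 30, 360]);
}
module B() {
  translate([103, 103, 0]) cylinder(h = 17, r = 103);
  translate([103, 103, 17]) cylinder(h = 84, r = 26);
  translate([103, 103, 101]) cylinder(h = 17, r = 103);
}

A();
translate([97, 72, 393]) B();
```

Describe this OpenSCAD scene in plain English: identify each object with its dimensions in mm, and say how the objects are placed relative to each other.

A is a simple wooden stool: a rectangular seat 312 mm (x) by 288 mm (y), 33 mm thick, top face at z = 393 mm, on four square legs, each 30×30 mm in cross-section. The legs rest on z = 0, each flush with a corner of the seat.

B is a spool: two coaxial disc flanges of radius 103 mm and thickness 17 mm, joined by a core cylinder of radius 26 mm and height 84 mm. The lower flange rests on z = 0 and the three cylinders share a vertical axis.

The spool is on top of the stool.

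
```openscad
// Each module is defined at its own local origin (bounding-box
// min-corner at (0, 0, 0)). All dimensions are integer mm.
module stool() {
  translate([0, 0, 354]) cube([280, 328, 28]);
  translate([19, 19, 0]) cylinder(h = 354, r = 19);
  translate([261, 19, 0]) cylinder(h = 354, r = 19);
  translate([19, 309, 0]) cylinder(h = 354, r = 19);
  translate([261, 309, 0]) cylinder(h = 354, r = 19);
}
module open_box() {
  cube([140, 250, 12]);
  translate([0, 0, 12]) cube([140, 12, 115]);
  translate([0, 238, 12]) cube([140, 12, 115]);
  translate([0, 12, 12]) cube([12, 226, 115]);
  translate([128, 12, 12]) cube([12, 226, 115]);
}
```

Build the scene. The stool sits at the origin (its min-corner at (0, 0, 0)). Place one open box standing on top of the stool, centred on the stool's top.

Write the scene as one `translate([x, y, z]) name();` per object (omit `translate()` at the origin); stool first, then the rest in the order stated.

stool();
translate([70, 39, 382]) open_box();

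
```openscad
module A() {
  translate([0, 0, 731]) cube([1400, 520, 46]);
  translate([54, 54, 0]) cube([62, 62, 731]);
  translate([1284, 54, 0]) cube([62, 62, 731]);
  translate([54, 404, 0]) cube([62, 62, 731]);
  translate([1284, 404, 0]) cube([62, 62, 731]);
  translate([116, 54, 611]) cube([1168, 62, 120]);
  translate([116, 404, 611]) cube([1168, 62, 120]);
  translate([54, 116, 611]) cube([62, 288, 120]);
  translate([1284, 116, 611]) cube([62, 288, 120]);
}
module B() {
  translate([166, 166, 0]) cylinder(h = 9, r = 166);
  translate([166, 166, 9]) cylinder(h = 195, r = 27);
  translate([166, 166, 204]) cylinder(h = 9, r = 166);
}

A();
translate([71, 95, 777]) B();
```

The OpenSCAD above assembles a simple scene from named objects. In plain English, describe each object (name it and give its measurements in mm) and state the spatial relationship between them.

A is a rectangular dining table. The top is 1400×520×46 mm with its upper surface at z = 777 mm. It stands on four 62×62 mm square legs, each inset 54 mm from the nearest pair of top edges, running from the floor to the underside of the top. Four apron rails, 62 mm thick and 120 mm tall, run between adjacent legs with their top edges flush with the underside of the top and their outer faces flush with the legs' outer faces.

B is a spool: two coaxial disc flanges of radius 166 mm and thickness 9 mm, joined by a core cylinder of radius 27 mm and height 195 mm. The lower flange rests on z = 0 and the three cylinders share a vertical axis.

The spool is on top of the table.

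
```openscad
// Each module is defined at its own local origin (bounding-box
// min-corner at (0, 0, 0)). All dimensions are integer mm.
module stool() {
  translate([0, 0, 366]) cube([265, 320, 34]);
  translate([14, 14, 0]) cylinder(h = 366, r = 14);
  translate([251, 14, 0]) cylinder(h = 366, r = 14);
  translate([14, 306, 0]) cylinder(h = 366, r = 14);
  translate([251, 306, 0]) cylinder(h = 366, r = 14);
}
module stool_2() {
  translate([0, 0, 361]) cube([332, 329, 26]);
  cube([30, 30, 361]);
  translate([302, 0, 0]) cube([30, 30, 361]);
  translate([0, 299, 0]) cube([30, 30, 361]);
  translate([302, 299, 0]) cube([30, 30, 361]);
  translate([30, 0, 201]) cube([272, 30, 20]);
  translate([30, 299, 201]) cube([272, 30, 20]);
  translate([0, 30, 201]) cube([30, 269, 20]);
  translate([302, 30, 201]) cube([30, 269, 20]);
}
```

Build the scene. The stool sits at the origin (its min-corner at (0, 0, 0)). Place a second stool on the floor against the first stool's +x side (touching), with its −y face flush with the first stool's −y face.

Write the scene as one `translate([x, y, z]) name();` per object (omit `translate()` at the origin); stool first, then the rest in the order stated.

stool();
translate([265, 0, 0]) stool_2();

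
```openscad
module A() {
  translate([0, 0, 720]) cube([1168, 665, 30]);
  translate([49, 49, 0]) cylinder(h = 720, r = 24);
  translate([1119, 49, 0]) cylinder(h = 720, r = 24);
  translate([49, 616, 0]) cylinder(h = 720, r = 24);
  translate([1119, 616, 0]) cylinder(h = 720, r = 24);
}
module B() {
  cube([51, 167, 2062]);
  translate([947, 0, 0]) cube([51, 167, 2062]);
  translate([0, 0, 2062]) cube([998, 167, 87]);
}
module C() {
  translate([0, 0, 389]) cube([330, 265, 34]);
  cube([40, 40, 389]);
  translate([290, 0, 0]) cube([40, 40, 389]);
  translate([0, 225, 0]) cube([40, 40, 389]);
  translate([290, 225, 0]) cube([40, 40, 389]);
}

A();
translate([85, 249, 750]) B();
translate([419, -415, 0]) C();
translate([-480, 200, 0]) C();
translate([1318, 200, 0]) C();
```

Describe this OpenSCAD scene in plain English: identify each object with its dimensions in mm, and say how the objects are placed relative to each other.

A is a table: top 1168 mm (x) × 665 mm (y), 30 mm thick, upper face at z = 750 mm, on four round legs of 48 mm diameter, each leg's bounding box inset 25 mm from the nearest pair of top edges, running from z = 0 to the bottom of the top.

B is a rectangular door frame: two vertical jambs of 51×167 mm section, 2062 mm tall, with a clear opening 896 mm wide between their inner faces. A header 87 mm tall and 167 mm deep lies on top of the jambs and spans the full outside width.

C is a four-legged stool. The seat is a 330×265×34 mm slab whose top surface is at z = 423 mm; four square legs, each 40×40 mm in cross-section, run from the floor (z = 0) to the underside of the seat, each flush with a corner of the seat.

The door frame is on top of the table, centred. Three stools sit around the table at the −y, −x, +x sides.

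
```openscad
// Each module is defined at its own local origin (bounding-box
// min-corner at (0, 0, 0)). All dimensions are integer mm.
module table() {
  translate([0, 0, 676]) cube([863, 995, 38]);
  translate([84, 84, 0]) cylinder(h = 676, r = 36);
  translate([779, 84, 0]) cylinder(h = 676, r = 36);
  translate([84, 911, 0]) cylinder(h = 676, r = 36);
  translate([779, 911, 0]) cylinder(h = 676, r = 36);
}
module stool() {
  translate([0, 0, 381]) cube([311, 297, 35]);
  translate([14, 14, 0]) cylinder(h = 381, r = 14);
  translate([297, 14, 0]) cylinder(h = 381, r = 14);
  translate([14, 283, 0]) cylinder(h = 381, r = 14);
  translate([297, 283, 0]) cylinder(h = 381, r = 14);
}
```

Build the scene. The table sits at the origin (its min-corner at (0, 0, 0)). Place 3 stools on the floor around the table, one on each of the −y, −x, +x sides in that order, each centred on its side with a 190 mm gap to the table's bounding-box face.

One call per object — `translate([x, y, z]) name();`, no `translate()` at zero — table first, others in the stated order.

table();
translate([276, -487, 0]) stool();
translate([-501, 349, 0]) stool();
translate([1053, 349, 0]) stool();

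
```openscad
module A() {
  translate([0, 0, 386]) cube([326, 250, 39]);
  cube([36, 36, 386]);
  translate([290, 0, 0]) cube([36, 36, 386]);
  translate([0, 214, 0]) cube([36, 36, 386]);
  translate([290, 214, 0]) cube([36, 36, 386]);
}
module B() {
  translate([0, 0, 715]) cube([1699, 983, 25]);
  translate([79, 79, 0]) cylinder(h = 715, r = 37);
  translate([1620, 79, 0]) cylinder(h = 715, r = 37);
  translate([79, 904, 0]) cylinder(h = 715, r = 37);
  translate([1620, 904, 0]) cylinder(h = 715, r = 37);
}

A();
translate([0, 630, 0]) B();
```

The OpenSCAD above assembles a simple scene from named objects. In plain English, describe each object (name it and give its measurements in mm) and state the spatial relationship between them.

A is a four-legged stool. The seat is a 326×250×39 mm slab whose top surface is at z = 425 mm; four square legs, each 36×36 mm in cross-section, run from the floor (z = 0) to the underside of the seat, each flush with a corner of the seat.

B is a table: top 1699 mm (x) × 983 mm (y), 25 mm thick, upper face at z = 740 mm, on four round legs of 74 mm diameter, each leg's bounding box inset 42 mm from the nearest pair of top edges, running from z = 0 to the bottom of the top.

The table is on the floor beside the stool on its +y side.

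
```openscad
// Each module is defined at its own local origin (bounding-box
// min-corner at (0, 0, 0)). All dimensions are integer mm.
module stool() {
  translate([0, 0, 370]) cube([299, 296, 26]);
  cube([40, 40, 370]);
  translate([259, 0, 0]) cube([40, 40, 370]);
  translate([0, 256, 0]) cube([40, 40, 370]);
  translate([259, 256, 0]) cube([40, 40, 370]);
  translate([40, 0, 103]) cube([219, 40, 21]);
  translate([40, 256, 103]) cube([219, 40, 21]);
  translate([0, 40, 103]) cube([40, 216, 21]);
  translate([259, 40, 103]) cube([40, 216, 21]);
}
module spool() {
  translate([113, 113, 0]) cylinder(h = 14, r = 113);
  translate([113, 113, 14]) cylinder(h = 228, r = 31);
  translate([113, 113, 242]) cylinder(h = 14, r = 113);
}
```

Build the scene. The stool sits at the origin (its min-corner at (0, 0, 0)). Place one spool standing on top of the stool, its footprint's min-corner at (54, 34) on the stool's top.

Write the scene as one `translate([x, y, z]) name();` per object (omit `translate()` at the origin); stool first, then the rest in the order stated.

stool();
translate([54, 34, 396]) spool();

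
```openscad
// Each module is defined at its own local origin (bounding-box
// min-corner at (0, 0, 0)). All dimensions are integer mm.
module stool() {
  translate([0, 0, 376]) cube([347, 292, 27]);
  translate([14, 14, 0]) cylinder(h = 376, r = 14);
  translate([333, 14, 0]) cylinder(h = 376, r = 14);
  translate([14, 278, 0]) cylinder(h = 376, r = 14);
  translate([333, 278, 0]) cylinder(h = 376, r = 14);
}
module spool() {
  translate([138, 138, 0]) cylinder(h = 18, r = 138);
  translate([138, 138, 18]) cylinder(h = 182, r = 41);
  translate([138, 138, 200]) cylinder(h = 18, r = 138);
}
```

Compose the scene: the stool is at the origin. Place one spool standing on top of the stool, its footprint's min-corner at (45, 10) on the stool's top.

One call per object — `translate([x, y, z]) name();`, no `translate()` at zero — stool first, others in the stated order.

stool();
translate([45, 10, 403]) spool();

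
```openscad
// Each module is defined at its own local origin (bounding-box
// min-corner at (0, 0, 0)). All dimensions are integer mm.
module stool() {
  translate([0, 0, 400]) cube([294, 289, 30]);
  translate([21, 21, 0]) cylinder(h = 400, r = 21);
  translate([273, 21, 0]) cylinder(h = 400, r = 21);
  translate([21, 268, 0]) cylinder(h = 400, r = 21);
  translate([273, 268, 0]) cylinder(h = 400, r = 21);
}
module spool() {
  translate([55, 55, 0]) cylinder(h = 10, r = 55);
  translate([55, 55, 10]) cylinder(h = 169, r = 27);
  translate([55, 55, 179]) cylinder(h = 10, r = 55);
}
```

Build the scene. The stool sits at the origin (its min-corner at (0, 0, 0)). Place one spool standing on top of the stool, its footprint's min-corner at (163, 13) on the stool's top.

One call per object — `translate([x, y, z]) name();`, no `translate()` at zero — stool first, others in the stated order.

stool();
translate([163, 13, 430]) spool();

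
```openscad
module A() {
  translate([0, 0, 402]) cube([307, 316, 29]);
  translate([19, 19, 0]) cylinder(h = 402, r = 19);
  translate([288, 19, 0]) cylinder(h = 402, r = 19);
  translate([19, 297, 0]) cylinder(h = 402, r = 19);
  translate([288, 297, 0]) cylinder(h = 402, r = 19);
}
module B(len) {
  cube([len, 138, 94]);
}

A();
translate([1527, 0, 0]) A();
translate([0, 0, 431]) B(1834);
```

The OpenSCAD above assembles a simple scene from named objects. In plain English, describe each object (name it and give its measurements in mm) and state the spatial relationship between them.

A is a four-legged stool. The seat is 307×316 mm, 29 mm thick, top at z = 431 mm. It stands on four round legs, each 38 mm in diameter, from z = 0 to the seat underside, each leg's axis is inset half a diameter from the nearest pair of seat edges (so the leg's bounding box is flush with the corner).

B is a rectangular beam 1834 mm long (x), 138 mm deep (y), 94 mm thick (z).

The beam spans the tops of two stools placed 1220 mm apart, resting at z = 431 mm.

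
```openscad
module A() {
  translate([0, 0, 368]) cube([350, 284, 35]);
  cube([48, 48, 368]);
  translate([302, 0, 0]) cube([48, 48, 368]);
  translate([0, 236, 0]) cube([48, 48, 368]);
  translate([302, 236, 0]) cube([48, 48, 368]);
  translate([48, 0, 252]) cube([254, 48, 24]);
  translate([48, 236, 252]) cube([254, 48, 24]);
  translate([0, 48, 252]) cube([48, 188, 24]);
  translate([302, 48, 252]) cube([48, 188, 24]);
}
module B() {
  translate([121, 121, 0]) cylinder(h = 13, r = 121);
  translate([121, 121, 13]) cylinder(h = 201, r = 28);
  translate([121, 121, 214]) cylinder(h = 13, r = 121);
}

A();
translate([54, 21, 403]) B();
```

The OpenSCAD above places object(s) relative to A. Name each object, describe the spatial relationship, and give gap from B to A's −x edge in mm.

A is a stool. B is a spool. The spool is on top of the stool, centred. The gap from the spool to the stool's −x edge is 54 mm.

The spool's min-x is at 54; the stool's min-x is 0; gap = 54 mm.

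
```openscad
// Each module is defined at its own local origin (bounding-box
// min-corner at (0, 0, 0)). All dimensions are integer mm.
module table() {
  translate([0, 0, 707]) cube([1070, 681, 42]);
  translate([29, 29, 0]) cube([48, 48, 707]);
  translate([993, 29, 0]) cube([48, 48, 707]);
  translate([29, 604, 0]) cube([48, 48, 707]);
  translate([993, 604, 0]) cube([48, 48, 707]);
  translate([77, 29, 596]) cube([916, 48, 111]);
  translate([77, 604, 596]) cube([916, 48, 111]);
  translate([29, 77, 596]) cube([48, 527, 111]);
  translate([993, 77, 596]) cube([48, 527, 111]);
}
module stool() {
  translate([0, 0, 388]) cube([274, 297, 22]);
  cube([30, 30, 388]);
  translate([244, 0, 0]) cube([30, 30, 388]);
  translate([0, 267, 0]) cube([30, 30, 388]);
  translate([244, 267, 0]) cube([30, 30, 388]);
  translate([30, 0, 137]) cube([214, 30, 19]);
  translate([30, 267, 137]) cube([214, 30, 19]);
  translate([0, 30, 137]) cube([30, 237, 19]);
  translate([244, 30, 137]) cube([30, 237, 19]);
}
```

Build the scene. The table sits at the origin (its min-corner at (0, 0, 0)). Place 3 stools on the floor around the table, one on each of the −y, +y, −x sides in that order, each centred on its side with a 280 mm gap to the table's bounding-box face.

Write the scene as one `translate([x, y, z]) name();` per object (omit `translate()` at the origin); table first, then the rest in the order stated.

table();
translate([398, -577, 0]) stool();
translate([398, 961, 0]) stool();
translate([-554, 192, 0]) stool();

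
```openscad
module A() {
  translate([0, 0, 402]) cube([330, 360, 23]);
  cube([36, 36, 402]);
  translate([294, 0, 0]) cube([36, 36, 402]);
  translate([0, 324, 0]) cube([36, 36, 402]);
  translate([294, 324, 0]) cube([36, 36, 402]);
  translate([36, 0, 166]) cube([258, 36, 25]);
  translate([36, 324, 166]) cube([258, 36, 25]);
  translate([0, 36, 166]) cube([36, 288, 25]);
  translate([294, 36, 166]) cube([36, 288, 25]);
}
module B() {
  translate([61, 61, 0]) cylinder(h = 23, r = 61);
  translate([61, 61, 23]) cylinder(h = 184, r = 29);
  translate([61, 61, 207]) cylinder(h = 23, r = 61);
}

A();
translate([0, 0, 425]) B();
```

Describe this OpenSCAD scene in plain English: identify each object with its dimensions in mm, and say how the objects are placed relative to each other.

A is a four-legged stool. The seat is 330×360 mm, 23 mm thick, top at z = 425 mm. It stands on four square legs, each 36×36 mm in cross-section, from z = 0 to the seat underside, each flush with a corner of the seat. Four stretchers, 36 mm wide and 25 mm tall, connect adjacent legs with their undersides at z = 166 mm, each running between the inner faces of the legs it joins and aligned with the legs' outer faces on the other axis.

B is a spool: two coaxial disc flanges of radius 61 mm and thickness 23 mm, joined by a core cylinder of radius 29 mm and height 184 mm. The lower flange rests on z = 0 and the three cylinders share a vertical axis.

The spool is on top of the stool.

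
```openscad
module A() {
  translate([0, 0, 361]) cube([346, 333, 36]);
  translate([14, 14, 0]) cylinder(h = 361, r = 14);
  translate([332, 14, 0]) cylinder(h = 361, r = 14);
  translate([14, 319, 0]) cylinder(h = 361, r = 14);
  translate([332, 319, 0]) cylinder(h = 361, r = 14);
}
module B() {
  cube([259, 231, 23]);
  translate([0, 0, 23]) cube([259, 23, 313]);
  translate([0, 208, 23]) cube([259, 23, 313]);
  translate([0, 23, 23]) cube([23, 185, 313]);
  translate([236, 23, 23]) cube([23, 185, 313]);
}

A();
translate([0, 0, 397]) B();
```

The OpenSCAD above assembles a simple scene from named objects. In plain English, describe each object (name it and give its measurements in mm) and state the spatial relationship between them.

A is a simple wooden stool: a rectangular seat 346 mm (x) by 333 mm (y), 36 mm thick, top face at z = 397 mm, on four round legs, each 28 mm in diameter. The legs rest on z = 0, each leg's axis is inset half a diameter from the nearest pair of seat edges (so the leg's bounding box is flush with the corner).

B is an open-topped rectangular box: outside dimensions 259×231×336 mm, with a uniform wall and base thickness of 23 mm. The base is a full 259×231 slab on the floor; four walls sit on top of the base. The front and back walls (the −y and +y sides) span the full width; the two side walls fit between them.

The open box is on top of the stool.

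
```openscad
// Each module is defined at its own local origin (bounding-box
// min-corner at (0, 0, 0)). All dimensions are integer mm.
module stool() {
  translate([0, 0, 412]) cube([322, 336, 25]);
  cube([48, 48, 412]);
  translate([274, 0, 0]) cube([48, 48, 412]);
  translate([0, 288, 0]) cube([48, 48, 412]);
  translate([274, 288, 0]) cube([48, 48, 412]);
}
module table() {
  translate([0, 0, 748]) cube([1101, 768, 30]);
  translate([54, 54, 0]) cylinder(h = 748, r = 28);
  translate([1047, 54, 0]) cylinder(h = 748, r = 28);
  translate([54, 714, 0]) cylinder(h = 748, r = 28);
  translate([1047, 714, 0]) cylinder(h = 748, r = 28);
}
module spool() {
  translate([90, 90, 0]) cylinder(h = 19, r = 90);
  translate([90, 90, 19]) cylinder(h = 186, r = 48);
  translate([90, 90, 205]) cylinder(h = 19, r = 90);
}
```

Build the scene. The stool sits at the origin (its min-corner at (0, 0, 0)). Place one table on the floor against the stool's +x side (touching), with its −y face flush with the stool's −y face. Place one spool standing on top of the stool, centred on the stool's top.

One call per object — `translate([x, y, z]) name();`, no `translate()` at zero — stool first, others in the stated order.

stool();
translate([322, 0, 0]) table();
translate([71, 78, 437]) spool();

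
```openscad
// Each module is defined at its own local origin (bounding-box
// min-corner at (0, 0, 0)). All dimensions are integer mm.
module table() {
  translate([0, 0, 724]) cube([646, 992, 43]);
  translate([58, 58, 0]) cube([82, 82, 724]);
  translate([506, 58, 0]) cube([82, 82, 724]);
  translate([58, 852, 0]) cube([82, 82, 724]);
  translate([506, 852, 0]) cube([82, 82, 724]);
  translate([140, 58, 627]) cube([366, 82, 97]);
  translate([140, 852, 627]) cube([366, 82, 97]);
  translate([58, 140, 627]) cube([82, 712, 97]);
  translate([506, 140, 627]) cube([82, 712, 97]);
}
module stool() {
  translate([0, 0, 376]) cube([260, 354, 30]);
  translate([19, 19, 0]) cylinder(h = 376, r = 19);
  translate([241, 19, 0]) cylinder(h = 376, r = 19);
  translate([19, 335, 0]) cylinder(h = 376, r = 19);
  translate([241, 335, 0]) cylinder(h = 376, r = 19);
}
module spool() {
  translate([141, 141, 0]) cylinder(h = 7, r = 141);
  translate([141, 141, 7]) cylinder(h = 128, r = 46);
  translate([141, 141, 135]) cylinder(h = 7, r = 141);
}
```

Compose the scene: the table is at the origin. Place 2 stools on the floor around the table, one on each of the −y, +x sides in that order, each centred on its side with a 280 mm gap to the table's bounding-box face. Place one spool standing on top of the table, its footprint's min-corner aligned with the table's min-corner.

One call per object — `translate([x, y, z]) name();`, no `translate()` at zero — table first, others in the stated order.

table();
translate([193, -634, 0]) stool();
translate([926, 319, 0]) stool();
translate([0, 0, 767]) spool();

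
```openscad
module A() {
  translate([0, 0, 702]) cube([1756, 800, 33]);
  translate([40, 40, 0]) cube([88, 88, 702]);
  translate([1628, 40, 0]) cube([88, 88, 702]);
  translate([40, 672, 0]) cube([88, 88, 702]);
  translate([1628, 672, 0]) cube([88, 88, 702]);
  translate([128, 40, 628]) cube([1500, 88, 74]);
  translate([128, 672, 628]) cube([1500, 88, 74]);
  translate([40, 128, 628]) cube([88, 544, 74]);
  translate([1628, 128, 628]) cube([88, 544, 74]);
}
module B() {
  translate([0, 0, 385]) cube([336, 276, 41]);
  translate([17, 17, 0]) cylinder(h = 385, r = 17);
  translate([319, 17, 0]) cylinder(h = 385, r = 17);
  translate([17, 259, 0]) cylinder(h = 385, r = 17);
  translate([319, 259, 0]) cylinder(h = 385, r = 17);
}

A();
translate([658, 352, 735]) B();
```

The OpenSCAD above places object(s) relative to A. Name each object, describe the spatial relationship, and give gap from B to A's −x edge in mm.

A is a table. B is a stool. The stool is on top of the table. The gap from the stool to the table's −x edge is 658 mm.

The stool's min-x is at 658; the table's min-x is 0; gap = 658 mm.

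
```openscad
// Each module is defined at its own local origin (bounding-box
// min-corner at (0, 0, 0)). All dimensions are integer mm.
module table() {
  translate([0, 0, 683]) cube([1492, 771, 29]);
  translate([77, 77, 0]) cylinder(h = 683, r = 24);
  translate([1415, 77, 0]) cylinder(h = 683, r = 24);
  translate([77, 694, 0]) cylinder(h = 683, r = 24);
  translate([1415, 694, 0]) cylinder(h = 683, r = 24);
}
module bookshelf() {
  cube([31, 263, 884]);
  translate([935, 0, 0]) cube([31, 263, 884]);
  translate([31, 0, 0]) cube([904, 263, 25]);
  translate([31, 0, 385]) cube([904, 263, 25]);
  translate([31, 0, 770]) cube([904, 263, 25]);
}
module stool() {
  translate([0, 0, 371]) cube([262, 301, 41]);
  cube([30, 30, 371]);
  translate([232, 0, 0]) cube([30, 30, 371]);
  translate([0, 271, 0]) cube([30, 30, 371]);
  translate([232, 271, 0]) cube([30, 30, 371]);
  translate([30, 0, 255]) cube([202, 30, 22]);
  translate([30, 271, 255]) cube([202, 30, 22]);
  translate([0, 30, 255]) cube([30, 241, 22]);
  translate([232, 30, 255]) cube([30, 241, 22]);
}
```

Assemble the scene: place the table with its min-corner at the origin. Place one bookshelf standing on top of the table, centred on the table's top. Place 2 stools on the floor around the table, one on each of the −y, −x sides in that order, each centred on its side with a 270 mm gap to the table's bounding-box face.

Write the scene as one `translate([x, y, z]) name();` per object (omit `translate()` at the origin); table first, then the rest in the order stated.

table();
translate([263, 254, 712]) bookshelf();
translate([615, -571, 0]) stool();
translate([-532, 235, 0]) stool();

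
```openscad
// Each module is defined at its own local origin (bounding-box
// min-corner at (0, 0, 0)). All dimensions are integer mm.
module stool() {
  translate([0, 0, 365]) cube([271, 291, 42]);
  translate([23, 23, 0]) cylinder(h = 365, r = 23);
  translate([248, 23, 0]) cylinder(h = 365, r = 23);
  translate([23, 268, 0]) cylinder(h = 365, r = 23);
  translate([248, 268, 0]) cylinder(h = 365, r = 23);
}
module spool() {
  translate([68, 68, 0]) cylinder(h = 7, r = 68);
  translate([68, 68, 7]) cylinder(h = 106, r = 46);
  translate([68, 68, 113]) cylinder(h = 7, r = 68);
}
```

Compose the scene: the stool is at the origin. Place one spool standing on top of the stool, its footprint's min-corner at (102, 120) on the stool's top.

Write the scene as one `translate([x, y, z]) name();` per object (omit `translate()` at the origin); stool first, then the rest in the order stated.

stool();
translate([102, 120, 407]) spool();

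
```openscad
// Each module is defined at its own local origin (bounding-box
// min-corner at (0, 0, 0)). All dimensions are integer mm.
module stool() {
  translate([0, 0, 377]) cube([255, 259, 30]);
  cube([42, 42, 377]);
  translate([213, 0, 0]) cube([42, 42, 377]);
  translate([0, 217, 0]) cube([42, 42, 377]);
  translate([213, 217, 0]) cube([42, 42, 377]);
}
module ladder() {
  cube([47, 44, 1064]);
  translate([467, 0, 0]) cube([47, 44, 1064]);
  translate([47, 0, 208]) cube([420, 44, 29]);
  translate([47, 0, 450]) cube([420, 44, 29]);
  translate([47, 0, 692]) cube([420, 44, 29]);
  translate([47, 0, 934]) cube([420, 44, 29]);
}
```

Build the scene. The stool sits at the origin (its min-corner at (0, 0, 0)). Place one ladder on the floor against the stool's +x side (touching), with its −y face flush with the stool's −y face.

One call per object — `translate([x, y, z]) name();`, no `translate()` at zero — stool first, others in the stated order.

stool();
translate([255, 0, 0]) ladder();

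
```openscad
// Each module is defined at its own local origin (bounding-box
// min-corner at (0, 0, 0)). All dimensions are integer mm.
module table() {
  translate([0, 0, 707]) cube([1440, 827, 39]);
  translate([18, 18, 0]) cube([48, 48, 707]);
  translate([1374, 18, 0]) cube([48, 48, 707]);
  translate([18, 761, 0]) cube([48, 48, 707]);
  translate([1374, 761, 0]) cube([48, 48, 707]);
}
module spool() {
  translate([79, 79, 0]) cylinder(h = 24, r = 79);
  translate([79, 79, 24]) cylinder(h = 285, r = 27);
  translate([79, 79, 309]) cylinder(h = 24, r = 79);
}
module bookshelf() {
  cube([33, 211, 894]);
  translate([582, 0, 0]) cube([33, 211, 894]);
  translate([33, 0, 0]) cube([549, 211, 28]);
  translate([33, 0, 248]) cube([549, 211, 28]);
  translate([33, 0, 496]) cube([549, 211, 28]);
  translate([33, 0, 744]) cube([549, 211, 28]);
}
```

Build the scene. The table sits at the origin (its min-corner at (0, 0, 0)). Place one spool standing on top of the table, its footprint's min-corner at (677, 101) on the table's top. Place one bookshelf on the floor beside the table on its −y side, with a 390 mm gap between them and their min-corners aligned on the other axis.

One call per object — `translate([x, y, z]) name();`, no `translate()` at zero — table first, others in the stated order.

table();
translate([677, 101, 746]) spool();
translate([0, -601, 0]) bookshelf();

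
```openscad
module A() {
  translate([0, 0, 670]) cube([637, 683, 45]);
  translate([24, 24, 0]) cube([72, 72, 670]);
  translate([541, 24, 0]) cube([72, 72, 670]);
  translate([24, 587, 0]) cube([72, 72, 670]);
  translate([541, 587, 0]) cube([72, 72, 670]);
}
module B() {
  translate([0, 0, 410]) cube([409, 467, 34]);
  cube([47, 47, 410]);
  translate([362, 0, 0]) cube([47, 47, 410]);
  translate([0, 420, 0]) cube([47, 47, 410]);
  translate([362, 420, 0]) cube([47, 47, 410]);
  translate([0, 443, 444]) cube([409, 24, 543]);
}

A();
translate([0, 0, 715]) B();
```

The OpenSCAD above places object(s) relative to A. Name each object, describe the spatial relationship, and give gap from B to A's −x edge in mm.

A is a table. B is a chair. The chair is on top of the table. The gap from the chair to the table's −x edge is 0 mm.

The chair's min-x is at 0; the table's min-x is 0; gap = 0 mm.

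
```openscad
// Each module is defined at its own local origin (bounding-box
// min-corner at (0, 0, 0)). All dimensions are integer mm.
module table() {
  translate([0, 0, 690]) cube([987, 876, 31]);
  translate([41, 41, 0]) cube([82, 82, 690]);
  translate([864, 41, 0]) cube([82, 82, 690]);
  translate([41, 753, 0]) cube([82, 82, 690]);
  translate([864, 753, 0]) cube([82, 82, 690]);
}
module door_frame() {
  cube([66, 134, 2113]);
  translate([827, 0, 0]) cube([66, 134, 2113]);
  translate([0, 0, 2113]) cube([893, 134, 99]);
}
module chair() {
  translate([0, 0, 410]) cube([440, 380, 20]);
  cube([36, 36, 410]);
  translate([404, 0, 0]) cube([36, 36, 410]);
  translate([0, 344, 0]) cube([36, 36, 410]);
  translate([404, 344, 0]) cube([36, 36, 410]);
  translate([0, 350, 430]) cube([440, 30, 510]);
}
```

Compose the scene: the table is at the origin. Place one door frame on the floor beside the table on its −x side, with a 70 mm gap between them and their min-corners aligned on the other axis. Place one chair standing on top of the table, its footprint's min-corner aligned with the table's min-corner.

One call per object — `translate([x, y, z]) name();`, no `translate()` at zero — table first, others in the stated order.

table();
translate([-963, 0, 0]) door_frame();
translate([0, 0, 721]) chair();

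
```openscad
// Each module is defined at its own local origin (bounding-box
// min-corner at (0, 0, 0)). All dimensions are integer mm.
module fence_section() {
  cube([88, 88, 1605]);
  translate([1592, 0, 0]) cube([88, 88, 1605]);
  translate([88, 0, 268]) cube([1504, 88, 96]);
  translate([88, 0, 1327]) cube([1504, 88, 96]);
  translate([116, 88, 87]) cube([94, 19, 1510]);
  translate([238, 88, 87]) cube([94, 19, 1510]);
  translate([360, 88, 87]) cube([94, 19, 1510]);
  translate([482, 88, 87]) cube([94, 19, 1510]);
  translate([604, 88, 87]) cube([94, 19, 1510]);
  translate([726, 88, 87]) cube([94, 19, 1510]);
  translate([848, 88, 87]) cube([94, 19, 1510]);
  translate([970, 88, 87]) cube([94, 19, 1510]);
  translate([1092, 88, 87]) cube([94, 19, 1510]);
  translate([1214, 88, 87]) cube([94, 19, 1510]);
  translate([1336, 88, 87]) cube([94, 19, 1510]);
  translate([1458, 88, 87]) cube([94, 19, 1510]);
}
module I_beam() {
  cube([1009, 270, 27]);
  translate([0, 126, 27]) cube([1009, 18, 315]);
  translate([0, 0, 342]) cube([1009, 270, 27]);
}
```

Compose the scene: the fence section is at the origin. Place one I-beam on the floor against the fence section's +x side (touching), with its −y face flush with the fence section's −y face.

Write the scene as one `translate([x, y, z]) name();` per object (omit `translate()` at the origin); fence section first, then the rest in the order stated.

fence_section();
translate([1680, 0, 0]) I_beam();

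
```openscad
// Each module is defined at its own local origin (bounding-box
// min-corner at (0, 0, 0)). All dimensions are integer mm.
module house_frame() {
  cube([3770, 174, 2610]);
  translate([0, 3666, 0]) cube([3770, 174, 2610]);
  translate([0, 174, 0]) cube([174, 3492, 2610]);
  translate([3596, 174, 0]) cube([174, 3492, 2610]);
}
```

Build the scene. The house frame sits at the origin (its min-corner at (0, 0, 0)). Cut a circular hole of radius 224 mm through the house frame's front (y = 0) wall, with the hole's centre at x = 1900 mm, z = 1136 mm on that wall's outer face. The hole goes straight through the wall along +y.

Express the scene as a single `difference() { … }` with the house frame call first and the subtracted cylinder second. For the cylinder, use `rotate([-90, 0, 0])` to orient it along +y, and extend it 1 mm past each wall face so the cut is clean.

difference() {
  house_frame();
  translate([1900, -1, 1136]) rotate([-90, 0, 0]) cylinder(h = 176, r = 224);
}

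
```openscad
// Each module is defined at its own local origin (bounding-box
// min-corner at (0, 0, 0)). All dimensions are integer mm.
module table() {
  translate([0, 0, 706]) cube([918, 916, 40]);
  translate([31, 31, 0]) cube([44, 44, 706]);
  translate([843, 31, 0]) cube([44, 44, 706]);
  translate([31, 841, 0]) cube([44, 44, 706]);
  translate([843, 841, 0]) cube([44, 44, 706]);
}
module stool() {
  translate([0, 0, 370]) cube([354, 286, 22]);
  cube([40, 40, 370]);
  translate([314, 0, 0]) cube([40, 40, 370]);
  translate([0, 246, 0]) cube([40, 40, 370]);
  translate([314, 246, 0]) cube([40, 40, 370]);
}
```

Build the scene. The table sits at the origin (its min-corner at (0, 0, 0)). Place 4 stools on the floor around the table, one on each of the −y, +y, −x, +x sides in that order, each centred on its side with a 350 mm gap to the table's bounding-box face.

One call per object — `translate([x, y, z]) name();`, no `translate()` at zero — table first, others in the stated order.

table();
translate([282, -636, 0]) stool();
translate([282, 1266, 0]) stool();
translate([-704, 315, 0]) stool();
translate([1268, 315, 0]) stool();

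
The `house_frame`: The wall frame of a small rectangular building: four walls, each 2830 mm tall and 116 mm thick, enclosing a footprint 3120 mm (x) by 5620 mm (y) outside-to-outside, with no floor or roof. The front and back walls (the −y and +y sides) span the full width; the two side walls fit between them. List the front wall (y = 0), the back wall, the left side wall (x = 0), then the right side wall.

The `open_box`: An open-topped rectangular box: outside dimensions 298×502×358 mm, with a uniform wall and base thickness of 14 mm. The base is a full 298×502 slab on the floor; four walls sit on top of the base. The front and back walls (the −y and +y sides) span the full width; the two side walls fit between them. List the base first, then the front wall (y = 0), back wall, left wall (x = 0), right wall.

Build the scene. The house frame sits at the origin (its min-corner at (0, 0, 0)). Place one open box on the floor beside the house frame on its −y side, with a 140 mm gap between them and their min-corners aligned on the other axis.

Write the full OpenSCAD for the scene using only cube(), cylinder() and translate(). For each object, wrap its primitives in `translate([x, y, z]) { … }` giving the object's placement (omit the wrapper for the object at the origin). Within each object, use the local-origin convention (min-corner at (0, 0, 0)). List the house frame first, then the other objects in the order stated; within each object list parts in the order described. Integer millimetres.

cube([3120, 116, 2830]);
translate([0, 5504, 0]) cube([3120, 116, 2830]);
translate([0, 116, 0]) cube([116, 5388, 2830]);
translate([3004, 116, 0]) cube([116, 5388, 2830]);
translate([0, -642, 0]) {
  cube([298, 502, 14]);
  translate([0, 0, 14]) cube([298, 14, 344]);
  translate([0, 488, 14]) cube([298, 14, 344]);
  translate([0, 14, 14]) cube([14, 474, 344]);
  translate([284, 14, 14]) cube([14, 474, 344]);
}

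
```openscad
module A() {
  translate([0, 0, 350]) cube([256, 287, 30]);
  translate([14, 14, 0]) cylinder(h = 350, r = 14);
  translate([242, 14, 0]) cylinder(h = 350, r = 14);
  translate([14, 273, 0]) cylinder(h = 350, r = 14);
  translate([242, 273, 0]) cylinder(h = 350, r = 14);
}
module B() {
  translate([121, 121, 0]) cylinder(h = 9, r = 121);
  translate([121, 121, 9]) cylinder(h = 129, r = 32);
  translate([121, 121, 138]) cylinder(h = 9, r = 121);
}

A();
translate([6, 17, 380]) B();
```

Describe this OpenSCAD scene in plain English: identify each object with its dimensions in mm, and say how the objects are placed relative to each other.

A is a four-legged stool. The seat is 256×287 mm, 30 mm thick, top at z = 380 mm. It stands on four round legs, each 28 mm in diameter, from z = 0 to the seat underside, each leg's axis is inset half a diameter from the nearest pair of seat edges (so the leg's bounding box is flush with the corner).

B is a spool: two coaxial disc flanges of radius 121 mm and thickness 9 mm, joined by a core cylinder of radius 32 mm and height 129 mm. The lower flange rests on z = 0 and the three cylinders share a vertical axis.

The spool is on top of the stool.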